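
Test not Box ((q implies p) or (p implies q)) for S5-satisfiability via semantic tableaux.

1. not Box ((q implies p) or (p implies q)), 0
2. not ((q implies p) or (p implies q)), 1
3. not (q implies p), 1
4. not (p implies q), 1
5. q, 1
6. not p, 1
7. p, 1
8. not q, 1
Accessibility: 0R0, 0R1, 1R0, 1R1
Branch closes: p and not p both at 1.
(One branch shown.) All branches close.

No, unsatisfiable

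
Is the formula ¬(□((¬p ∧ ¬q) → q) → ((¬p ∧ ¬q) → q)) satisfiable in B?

Unsatisfiable (every branch closes)

1. ¬(□((¬p ∧ ¬q) → q) → ((¬p ∧ ¬q) → q)), u
2. □((¬p ∧ ¬q) → q), u
3. ¬((¬p ∧ ¬q) → q), u
4. ¬p ∧ ¬q, u
5. ¬q, u
6. ¬p, u
7. (¬p ∧ ¬q) → q, u
8. ¬(¬p ∧ ¬q), u
9. q, u
Accessibility: uRu
Branch closes: q and ¬q both at u.
(One branch shown.) All branches close.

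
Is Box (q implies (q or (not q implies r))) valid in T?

Tableau for the negation not Box (q implies (q or (not q implies r))):
1. not Box (q implies (q or (not q implies r))), 0
2. not (q implies (q or (not q implies r))), 1   [neg-Box-rule on 1: fresh world 1, 0R1]
3. q, 1   [neg-implies-rule on 2]
4. not (q or (not q implies r)), 1   [neg-implies-rule on 2]
5. not q, 1   [neg-or-rule on 4]
6. not (not q implies r), 1   [neg-or-rule on 4]
Accessibility: 0R0, 0R1, 1R1
Branch closes: q and not q both at 1.
Every branch of the negation's tableau closes; the branch above is one of them.

Valid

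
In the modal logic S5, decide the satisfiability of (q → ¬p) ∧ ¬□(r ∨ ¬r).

1. (q → ¬p) ∧ ¬□(r ∨ ¬r), w0
2. q → ¬p, w0
3. ¬□(r ∨ ¬r), w0
4. ¬p, w0
5. ¬(r ∨ ¬r), w1
6. ¬r, w1
7. r, w1
Accessibility: w0Rw0, w0Rw1, w1Rw0, w1Rw1
Branch closes: r and ¬r both at w1.
Every branch closes; the branch above is one of them.

No, unsatisfiable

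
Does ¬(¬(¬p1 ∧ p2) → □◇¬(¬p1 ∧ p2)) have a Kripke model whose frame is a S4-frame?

Satisfiable

1. ¬(¬(¬p1 ∧ p2) → □◇¬(¬p1 ∧ p2)), w0
2. ¬(¬p1 ∧ p2), w0   [¬→-rule on 1]
3. ¬□◇¬(¬p1 ∧ p2), w0   [¬→-rule on 1]
4. ¬p2, w0   [¬∧-rule on 2 (branches; this branch)]
5. ¬◇¬(¬p1 ∧ p2), w1   [¬□-rule on 3: fresh world w1, w0Rw1]
6. ¬p1 ∧ p2, w1   [¬◇-rule on 5 via w1Rw1]
7. ¬p1, w1   [∧-rule on 6]
8. p2, w1   [∧-rule on 6]
Accessibility: w0Rw0, w0Rw1, w1Rw1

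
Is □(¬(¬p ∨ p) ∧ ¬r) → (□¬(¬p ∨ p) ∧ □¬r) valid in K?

Yes, valid

Tableau for the negation ¬(□(¬(¬p ∨ p) ∧ ¬r) → (□¬(¬p ∨ p) ∧ □¬r)):
1. ¬(□(¬(¬p ∨ p) ∧ ¬r) → (□¬(¬p ∨ p) ∧ □¬r)), w0
2. □(¬(¬p ∨ p) ∧ ¬r), w0
3. ¬(□¬(¬p ∨ p) ∧ □¬r), w0
4. ¬□¬(¬p ∨ p), w0
5. ¬p ∨ p, w1
6. ¬(¬p ∨ p) ∧ ¬r, w1
7. ¬(¬p ∨ p), w1
8. ¬r, w1
9. p, w1
10. ¬p, w1
Accessibility: w0Rw1
Branch closes: p and ¬p both at w1.
All branches of the negation close; one closing branch shown above.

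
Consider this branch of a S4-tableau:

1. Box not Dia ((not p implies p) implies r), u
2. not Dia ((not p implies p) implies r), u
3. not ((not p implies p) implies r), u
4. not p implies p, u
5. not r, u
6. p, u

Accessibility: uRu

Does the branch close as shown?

No atom appears with both signs at the same world.

Not closed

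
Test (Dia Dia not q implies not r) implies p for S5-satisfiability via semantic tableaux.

Satisfiable

1. (Dia Dia not q implies not r) implies p, w0
2. p, w0
Accessibility: w0Rw0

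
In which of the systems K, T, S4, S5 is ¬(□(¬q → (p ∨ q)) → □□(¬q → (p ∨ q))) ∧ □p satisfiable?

S4-tableau for the formula:
1. ¬(□(¬q → (p ∨ q)) → □□(¬q → (p ∨ q))) ∧ □p, w0
2. ¬(□(¬q → (p ∨ q)) → □□(¬q → (p ∨ q))), w0
3. □p, w0
4. □(¬q → (p ∨ q)), w0
5. ¬□□(¬q → (p ∨ q)), w0
6. p, w0
7. ¬q → (p ∨ q), w0
8. p ∨ q, w0
9. q, w0
10. ¬□(¬q → (p ∨ q)), w1
11. p, w1
12. ¬q → (p ∨ q), w1
13. p ∨ q, w1
14. q, w1
15. ¬(¬q → (p ∨ q)), w2
16. ¬q, w2
17. ¬(p ∨ q), w2
18. ¬p, w2
19. p, w2
Accessibility: w0Rw0, w0Rw1, w0Rw2, w1Rw1, w1Rw2, w2Rw2
Branch closes: p and ¬p both at w2.
Every branch closes (one shown): unsatisfiable in S4, hence also in S5 (every S5-frame is an S4-frame).
T-tableau for the formula:
1. ¬(□(¬q → (p ∨ q)) → □□(¬q → (p ∨ q))) ∧ □p, w0
2. ¬(□(¬q → (p ∨ q)) → □□(¬q → (p ∨ q))), w0
3. □p, w0
4. □(¬q → (p ∨ q)), w0
5. ¬□□(¬q → (p ∨ q)), w0
6. p, w0
7. ¬q → (p ∨ q), w0
8. p ∨ q, w0
9. q, w0
10. ¬□(¬q → (p ∨ q)), w1
11. p, w1
12. ¬q → (p ∨ q), w1
13. p ∨ q, w1
14. q, w1
15. ¬(¬q → (p ∨ q)), w2
16. ¬q, w2
17. ¬(p ∨ q), w2
18. ¬p, w2
Accessibility: w0Rw0, w0Rw1, w1Rw1, w1Rw2, w2Rw2
Complete open branch: satisfiable in T, hence also in K (this T-model is also a K-model).

K, T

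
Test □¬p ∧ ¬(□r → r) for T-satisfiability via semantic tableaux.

Unsatisfiable

1. □¬p ∧ ¬(□r → r), u
2. □¬p, u
3. ¬(□r → r), u
4. □r, u
5. ¬r, u
6. ¬p, u
7. r, u
Accessibility: uRu
Branch closes: r and ¬r both at u.
All branches of the tableau close; one closing branch shown above.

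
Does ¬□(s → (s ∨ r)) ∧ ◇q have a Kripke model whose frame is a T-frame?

1. ¬□(s → (s ∨ r)) ∧ ◇q, w0
2. ¬□(s → (s ∨ r)), w0
3. ◇q, w0
4. ¬(s → (s ∨ r)), w1
5. s, w1
6. ¬(s ∨ r), w1
7. ¬s, w1
8. ¬r, w1
Accessibility: w0Rw0, w0Rw1, w1Rw1
Branch closes: s and ¬s both at w1.
(One branch shown.) All branches close.

Unsatisfiable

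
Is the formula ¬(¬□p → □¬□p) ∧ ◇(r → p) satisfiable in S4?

1. ¬(¬□p → □¬□p) ∧ ◇(r → p), w0
2. ¬(¬□p → □¬□p), w0
3. ◇(r → p), w0
4. ¬□p, w0
5. ¬□¬□p, w0
6. r → p, w1
7. p, w1
8. ¬p, w2
9. □p, w3
10. p, w3
Accessibility: w0Rw0, w0Rw1, w0Rw2, w0Rw3, w1Rw1, w2Rw2, w3Rw3

Satisfiable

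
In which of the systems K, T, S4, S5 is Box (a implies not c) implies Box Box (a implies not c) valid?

S4, S5

S4-tableau for the negation not (Box (a implies not c) implies Box Box (a implies not c)):
1. not (Box (a implies not c) implies Box Box (a implies not c)), w0
2. Box (a implies not c), w0
3. not Box Box (a implies not c), w0
4. a implies not c, w0
5. not c, w0
6. not Box (a implies not c), w1
7. a implies not c, w1
8. not c, w1
9. not (a implies not c), w2
10. a, w2
11. c, w2
12. a implies not c, w2
13. not c, w2
Accessibility: w0Rw0, w0Rw1, w0Rw2, w1Rw1, w1Rw2, w2Rw2
Branch closes: c and not c both at w2.
Every branch closes (one shown): valid in S4, hence also in S5 (every theorem of S4 is a theorem of S5).
T-tableau for the negation not (Box (a implies not c) implies Box Box (a implies not c)):
1. not (Box (a implies not c) implies Box Box (a implies not c)), w0
2. Box (a implies not c), w0
3. not Box Box (a implies not c), w0
4. a implies not c, w0
5. not c, w0
6. not Box (a implies not c), w1
7. a implies not c, w1
8. not c, w1
9. not (a implies not c), w2
10. a, w2
11. c, w2
Accessibility: w0Rw0, w0Rw1, w1Rw1, w1Rw2, w2Rw2
Complete open branch: countermodel on a T-frame, so not valid in T, nor in K (the same frame is also a K-frame).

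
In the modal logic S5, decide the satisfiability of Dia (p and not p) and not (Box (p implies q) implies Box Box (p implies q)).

1. Dia (p and not p) and not (Box (p implies q) implies Box Box (p implies q)), u
2. Dia (p and not p), u   [and-rule on 1]
3. not (Box (p implies q) implies Box Box (p implies q)), u   [and-rule on 1]
4. Box (p implies q), u   [neg-implies-rule on 3]
5. not Box Box (p implies q), u   [neg-implies-rule on 3]
6. p implies q, u   [Box-rule on 4 via uRu]
7. q, u   [implies-rule on 6 (branches; this branch)]
8. p and not p, v   [Dia-rule on 2: fresh world v, uRv]
9. p, v   [and-rule on 8]
10. not p, v   [and-rule on 8]
Accessibility: uRu, uRv, vRu, vRv
Branch closes: p and not p both at v.
Every branch closes; the branch above is one of them.

Unsatisfiable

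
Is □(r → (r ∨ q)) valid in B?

Tableau for the negation ¬□(r → (r ∨ q)):
1. ¬□(r → (r ∨ q)), u
2. ¬(r → (r ∨ q)), v   [¬□-rule on 1: fresh world v, uRv]
3. r, v   [¬→-rule on 2]
4. ¬(r ∨ q), v   [¬→-rule on 2]
5. ¬r, v   [¬∨-rule on 4]
6. ¬q, v   [¬∨-rule on 4]
Accessibility: uRu, uRv, vRu, vRv
Branch closes: r and ¬r both at v.
All branches of the negation close; one closing branch shown above.

Yes, valid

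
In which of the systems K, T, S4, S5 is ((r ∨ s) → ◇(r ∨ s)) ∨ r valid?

T-tableau for the negation ¬(((r ∨ s) → ◇(r ∨ s)) ∨ r):
1. ¬(((r ∨ s) → ◇(r ∨ s)) ∨ r), 0
2. ¬((r ∨ s) → ◇(r ∨ s)), 0
3. ¬r, 0
4. r ∨ s, 0
5. ¬◇(r ∨ s), 0
6. ¬(r ∨ s), 0
7. ¬s, 0
8. s, 0
Accessibility: 0R0
Branch closes: s and ¬s both at 0.
Every branch closes (one shown): valid in T, hence also in S4, S5 (every theorem of T is a theorem of S4 and S5).
K-tableau for the negation ¬(((r ∨ s) → ◇(r ∨ s)) ∨ r):
1. ¬(((r ∨ s) → ◇(r ∨ s)) ∨ r), 0
2. ¬((r ∨ s) → ◇(r ∨ s)), 0
3. ¬r, 0
4. r ∨ s, 0
5. ¬◇(r ∨ s), 0
6. s, 0
Complete open branch: countermodel on a K-frame, so not valid in K.

T, S4, S5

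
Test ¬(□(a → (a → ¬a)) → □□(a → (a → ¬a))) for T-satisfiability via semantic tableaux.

1. ¬(□(a → (a → ¬a)) → □□(a → (a → ¬a))), u
2. □(a → (a → ¬a)), u
3. ¬□□(a → (a → ¬a)), u
4. a → (a → ¬a), u
5. a → ¬a, u
6. ¬a, u
7. ¬□(a → (a → ¬a)), v
8. a → (a → ¬a), v
9. a → ¬a, v
10. ¬a, v
11. ¬(a → (a → ¬a)), w
12. a, w
13. ¬(a → ¬a), w
Accessibility: uRu, uRv, vRv, vRw, wRw

Satisfiable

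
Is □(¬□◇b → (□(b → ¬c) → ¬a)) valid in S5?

No, not valid

Tableau for the negation ¬□(¬□◇b → (□(b → ¬c) → ¬a)):
1. ¬□(¬□◇b → (□(b → ¬c) → ¬a)), 0
2. ¬(¬□◇b → (□(b → ¬c) → ¬a)), 1
3. ¬□◇b, 1
4. ¬(□(b → ¬c) → ¬a), 1
5. □(b → ¬c), 1
6. a, 1
7. b → ¬c, 0
8. b → ¬c, 1
9. ¬c, 0
10. ¬c, 1
11. ¬◇b, 2
12. b → ¬c, 2
13. ¬b, 0
14. ¬b, 1
15. ¬b, 2
16. ¬c, 2
Accessibility: 0R0, 0R1, 0R2, 1R0, 1R1, 1R2, 2R0, 2R1, 2R2
The negation has an open branch (countermodel exists).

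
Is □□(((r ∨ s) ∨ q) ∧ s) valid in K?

Tableau for the negation ¬□□(((r ∨ s) ∨ q) ∧ s):
1. ¬□□(((r ∨ s) ∨ q) ∧ s), 0
2. ¬□(((r ∨ s) ∨ q) ∧ s), 1   [¬□-rule on 1: fresh world 1, 0R1]
3. ¬(((r ∨ s) ∨ q) ∧ s), 2   [¬□-rule on 2: fresh world 2, 1R2]
4. ¬s, 2   [¬∧-rule on 3 (branches; this branch)]
Accessibility: 0R1, 1R2
The negation has an open branch (countermodel exists).

Not valid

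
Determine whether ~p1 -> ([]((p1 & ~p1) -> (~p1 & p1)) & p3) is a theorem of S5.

Invalid (countermodel exists)

Tableau for the negation ~(~p1 -> ([]((p1 & ~p1) -> (~p1 & p1)) & p3)):
1. ~(~p1 -> ([]((p1 & ~p1) -> (~p1 & p1)) & p3)), 0
2. ~p1, 0
3. ~([]((p1 & ~p1) -> (~p1 & p1)) & p3), 0
4. ~p3, 0
Accessibility: 0R0
The negation has an open branch (countermodel exists).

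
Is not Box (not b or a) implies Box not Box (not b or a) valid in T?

Not valid

Tableau for the negation not (not Box (not b or a) implies Box not Box (not b or a)):
1. not (not Box (not b or a) implies Box not Box (not b or a)), w0
2. not Box (not b or a), w0   [neg-implies-rule on 1]
3. not Box not Box (not b or a), w0   [neg-implies-rule on 1]
4. not (not b or a), w1   [neg-Box-rule on 2: fresh world w1, w0Rw1]
5. b, w1   [neg-or-rule on 4]
6. not a, w1   [neg-or-rule on 4]
7. Box (not b or a), w2   [neg-Box-rule on 3: fresh world w2, w0Rw2]
8. not b or a, w2   [Box-rule on 7 via w2Rw2]
9. a, w2   [or-rule on 8 (branches; this branch)]
Accessibility: w0Rw0, w0Rw1, w0Rw2, w1Rw1, w2Rw2
The negation has an open branch (countermodel exists).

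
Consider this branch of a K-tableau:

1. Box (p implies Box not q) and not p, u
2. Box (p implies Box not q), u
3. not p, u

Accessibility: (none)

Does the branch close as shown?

No atom appears with both signs at the same world.

Open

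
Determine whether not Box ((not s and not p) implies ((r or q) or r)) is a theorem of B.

No, not valid

Tableau for the negation Box ((not s and not p) implies ((r or q) or r)):
1. Box ((not s and not p) implies ((r or q) or r)), 0
2. (not s and not p) implies ((r or q) or r), 0
3. (r or q) or r, 0
4. r, 0
Accessibility: 0R0
The negation has an open branch (countermodel exists).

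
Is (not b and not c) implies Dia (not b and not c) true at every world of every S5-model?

Tableau for the negation not ((not b and not c) implies Dia (not b and not c)):
1. not ((not b and not c) implies Dia (not b and not c)), 0
2. not b and not c, 0
3. not Dia (not b and not c), 0
4. not b, 0
5. not c, 0
6. not (not b and not c), 0
7. c, 0
Accessibility: 0R0
Branch closes: c and not c both at 0.
Every branch of the negation's tableau closes; the branch above is one of them.

Yes, valid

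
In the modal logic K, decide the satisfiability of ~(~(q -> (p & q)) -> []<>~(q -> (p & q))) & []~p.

1. ~(~(q -> (p & q)) -> []<>~(q -> (p & q))) & []~p, u
2. ~(~(q -> (p & q)) -> []<>~(q -> (p & q))), u   [&-rule on 1]
3. []~p, u   [&-rule on 1]
4. ~(q -> (p & q)), u   [~->-rule on 2]
5. ~[]<>~(q -> (p & q)), u   [~->-rule on 2]
6. q, u   [~->-rule on 4]
7. ~(p & q), u   [~->-rule on 4]
8. ~p, u   [~&-rule on 7 (branches; this branch)]
9. ~<>~(q -> (p & q)), v   [~[]-rule on 5: fresh world v, uRv]
10. ~p, v   [[]-rule on 3 via uRv]
Accessibility: uRv

Satisfiable (open branch found)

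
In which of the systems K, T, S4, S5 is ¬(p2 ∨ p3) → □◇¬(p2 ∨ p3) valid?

S4-tableau for the negation ¬(¬(p2 ∨ p3) → □◇¬(p2 ∨ p3)):
1. ¬(¬(p2 ∨ p3) → □◇¬(p2 ∨ p3)), 0
2. ¬(p2 ∨ p3), 0
3. ¬□◇¬(p2 ∨ p3), 0
4. ¬p2, 0
5. ¬p3, 0
6. ¬◇¬(p2 ∨ p3), 1
7. p2 ∨ p3, 1
8. p3, 1
Accessibility: 0R0, 0R1, 1R1
Complete open branch: countermodel on an S4-frame, so not valid in S4, nor in K, T (the same frame is also a K-frame and a T-frame).
S5-tableau for the negation ¬(¬(p2 ∨ p3) → □◇¬(p2 ∨ p3)):
1. ¬(¬(p2 ∨ p3) → □◇¬(p2 ∨ p3)), 0
2. ¬(p2 ∨ p3), 0
3. ¬□◇¬(p2 ∨ p3), 0
4. ¬p2, 0
5. ¬p3, 0
6. ¬◇¬(p2 ∨ p3), 1
7. p2 ∨ p3, 0
8. p2 ∨ p3, 1
9. p3, 0
Accessibility: 0R0, 0R1, 1R0, 1R1
Branch closes: p3 and ¬p3 both at 0.
Every branch closes (one shown): valid in S5.

S5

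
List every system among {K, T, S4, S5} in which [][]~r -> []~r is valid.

T, S4, S5

K-tableau for the negation ~([][]~r -> []~r):
1. ~([][]~r -> []~r), u
2. [][]~r, u
3. ~[]~r, u
4. r, v
5. []~r, v
Accessibility: uRv
Complete open branch: countermodel on a K-frame, so not valid in K.
T-tableau for the negation ~([][]~r -> []~r):
1. ~([][]~r -> []~r), u
2. [][]~r, u
3. ~[]~r, u
4. []~r, u
5. ~r, u
6. r, v
7. []~r, v
8. ~r, v
Accessibility: uRu, uRv, vRv
Branch closes: r and ~r both at v.
Every branch closes (one shown): valid in T, hence also in S4, S5 (every theorem of T is a theorem of S4 and S5).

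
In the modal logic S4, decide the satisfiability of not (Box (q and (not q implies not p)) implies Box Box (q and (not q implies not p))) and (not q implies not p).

1. not (Box (q and (not q implies not p)) implies Box Box (q and (not q implies not p))) and (not q implies not p), u
2. not (Box (q and (not q implies not p)) implies Box Box (q and (not q implies not p))), u
3. not q implies not p, u
4. Box (q and (not q implies not p)), u
5. not Box Box (q and (not q implies not p)), u
6. q and (not q implies not p), u
7. q, u
8. not p, u
9. not Box (q and (not q implies not p)), v
10. q and (not q implies not p), v
11. q, v
12. not q implies not p, v
13. not p, v
14. not (q and (not q implies not p)), w
15. q and (not q implies not p), w
16. q, w
17. not q implies not p, w
18. not (not q implies not p), w
19. not q, w
20. p, w
Accessibility: uRu, uRv, uRw, vRv, vRw, wRw
Branch closes: q and not q both at w.
All branches of the tableau close; one closing branch shown above.

Unsatisfiable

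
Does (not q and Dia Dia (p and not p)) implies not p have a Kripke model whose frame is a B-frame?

Satisfiable (open branch found)

1. (not q and Dia Dia (p and not p)) implies not p, 0
2. not p, 0
Accessibility: 0R0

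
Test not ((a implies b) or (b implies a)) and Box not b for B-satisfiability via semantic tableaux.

1. not ((a implies b) or (b implies a)) and Box not b, w0
2. not ((a implies b) or (b implies a)), w0
3. Box not b, w0
4. not (a implies b), w0
5. not (b implies a), w0
6. a, w0
7. not b, w0
8. b, w0
9. not a, w0
Accessibility: w0Rw0
Branch closes: b and not b both at w0.
(One branch shown.) All branches close.

Unsatisfiable (every branch closes)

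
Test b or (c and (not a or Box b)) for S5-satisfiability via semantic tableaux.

Satisfiable (open branch found)

1. b or (c and (not a or Box b)), 0
2. c and (not a or Box b), 0
3. c, 0
4. not a or Box b, 0
5. Box b, 0
6. b, 0
Accessibility: 0R0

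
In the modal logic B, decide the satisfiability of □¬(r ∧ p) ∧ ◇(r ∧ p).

Unsatisfiable

1. □¬(r ∧ p) ∧ ◇(r ∧ p), 0
2. □¬(r ∧ p), 0   [∧-rule on 1]
3. ◇(r ∧ p), 0   [∧-rule on 1]
4. ¬(r ∧ p), 0   [□-rule on 2 via 0R0]
5. ¬p, 0   [¬∧-rule on 4 (branches; this branch)]
6. r ∧ p, 1   [◇-rule on 3: fresh world 1, 0R1]
7. r, 1   [∧-rule on 6]
8. p, 1   [∧-rule on 6]
9. ¬(r ∧ p), 1   [□-rule on 2 via 0R1]
10. ¬p, 1   [¬∧-rule on 9 (branches; this branch)]
Accessibility: 0R0, 0R1, 1R0, 1R1
Branch closes: p and ¬p both at 1.
All branches of the tableau close; one closing branch shown above.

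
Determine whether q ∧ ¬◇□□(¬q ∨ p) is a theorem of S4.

Tableau for the negation ¬(q ∧ ¬◇□□(¬q ∨ p)):
1. ¬(q ∧ ¬◇□□(¬q ∨ p)), 0
2. ◇□□(¬q ∨ p), 0
3. □□(¬q ∨ p), 1
4. □(¬q ∨ p), 1
5. ¬q ∨ p, 1
6. p, 1
Accessibility: 0R0, 0R1, 1R1
The negation has an open branch (countermodel exists).

Invalid (countermodel exists)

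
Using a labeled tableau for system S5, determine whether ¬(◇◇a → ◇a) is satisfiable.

No, unsatisfiable

1. ¬(◇◇a → ◇a), 0
2. ◇◇a, 0   [¬→-rule on 1]
3. ¬◇a, 0   [¬→-rule on 1]
4. ¬a, 0   [¬◇-rule on 3 via 0R0]
5. ◇a, 1   [◇-rule on 2: fresh world 1, 0R1]
6. ¬a, 1   [¬◇-rule on 3 via 0R1]
7. a, 2   [◇-rule on 5: fresh world 2, 1R2]
8. ¬a, 2   [¬◇-rule on 3 via 0R2]
Accessibility: 0R0, 0R1, 0R2, 1R0, 1R1, 1R2, 2R0, 2R1, 2R2
Branch closes: a and ¬a both at 2.
(One branch shown.) All branches close.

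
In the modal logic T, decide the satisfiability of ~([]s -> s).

1. ~([]s -> s), 0
2. []s, 0
3. ~s, 0
4. s, 0
Accessibility: 0R0
Branch closes: s and ~s both at 0.
Every branch closes; the branch above is one of them.

No, unsatisfiable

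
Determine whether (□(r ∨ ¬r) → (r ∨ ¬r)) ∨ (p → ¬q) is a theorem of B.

Tableau for the negation ¬((□(r ∨ ¬r) → (r ∨ ¬r)) ∨ (p → ¬q)):
1. ¬((□(r ∨ ¬r) → (r ∨ ¬r)) ∨ (p → ¬q)), u
2. ¬(□(r ∨ ¬r) → (r ∨ ¬r)), u   [¬∨-rule on 1]
3. ¬(p → ¬q), u   [¬∨-rule on 1]
4. □(r ∨ ¬r), u   [¬→-rule on 2]
5. ¬(r ∨ ¬r), u   [¬→-rule on 2]
6. p, u   [¬→-rule on 3]
7. q, u   [¬→-rule on 3]
8. ¬r, u   [¬∨-rule on 5]
9. r, u   [¬∨-rule on 5]
Accessibility: uRu
Branch closes: r and ¬r both at u.
Every branch of the negation's tableau closes; the branch above is one of them.

Valid in B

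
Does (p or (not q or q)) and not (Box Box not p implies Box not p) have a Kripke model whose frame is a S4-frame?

No, unsatisfiable

1. (p or (not q or q)) and not (Box Box not p implies Box not p), w0
2. p or (not q or q), w0
3. not (Box Box not p implies Box not p), w0
4. Box Box not p, w0
5. not Box not p, w0
6. Box not p, w0
7. not p, w0
8. not q or q, w0
9. q, w0
10. p, w1
11. Box not p, w1
12. not p, w1
Accessibility: w0Rw0, w0Rw1, w1Rw1
Branch closes: p and not p both at w1.
All branches of the tableau close; one closing branch shown above.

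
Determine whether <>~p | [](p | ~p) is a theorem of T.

Valid

Tableau for the negation ~(<>~p | [](p | ~p)):
1. ~(<>~p | [](p | ~p)), 0
2. ~<>~p, 0
3. ~[](p | ~p), 0
4. p, 0
5. ~(p | ~p), 1
6. ~p, 1
7. p, 1
Accessibility: 0R0, 0R1, 1R1
Branch closes: p and ~p both at 1.
Every branch of the negation's tableau closes; the branch above is one of them.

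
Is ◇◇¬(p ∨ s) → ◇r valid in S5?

No, not valid

Tableau for the negation ¬(◇◇¬(p ∨ s) → ◇r):
1. ¬(◇◇¬(p ∨ s) → ◇r), 0
2. ◇◇¬(p ∨ s), 0
3. ¬◇r, 0
4. ¬r, 0
5. ◇¬(p ∨ s), 1
6. ¬r, 1
7. ¬(p ∨ s), 2
8. ¬p, 2
9. ¬s, 2
10. ¬r, 2
Accessibility: 0R0, 0R1, 0R2, 1R0, 1R1, 1R2, 2R0, 2R1, 2R2
The negation has an open branch (countermodel exists).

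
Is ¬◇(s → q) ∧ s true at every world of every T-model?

Invalid (countermodel exists)

Tableau for the negation ¬(¬◇(s → q) ∧ s):
1. ¬(¬◇(s → q) ∧ s), w0
2. ¬s, w0
Accessibility: w0Rw0
The negation has an open branch (countermodel exists).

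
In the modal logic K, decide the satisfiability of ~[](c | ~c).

Unsatisfiable (every branch closes)

1. ~[](c | ~c), u
2. ~(c | ~c), v
3. ~c, v
4. c, v
Accessibility: uRv
Branch closes: c and ~c both at v.
All branches of the tableau close; one closing branch shown above.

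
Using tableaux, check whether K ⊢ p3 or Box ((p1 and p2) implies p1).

Yes, valid

Tableau for the negation not (p3 or Box ((p1 and p2) implies p1)):
1. not (p3 or Box ((p1 and p2) implies p1)), w0
2. not p3, w0
3. not Box ((p1 and p2) implies p1), w0
4. not ((p1 and p2) implies p1), w1
5. p1 and p2, w1
6. not p1, w1
7. p1, w1
8. p2, w1
Accessibility: w0Rw1
Branch closes: p1 and not p1 both at w1.
All branches of the negation close; one closing branch shown above.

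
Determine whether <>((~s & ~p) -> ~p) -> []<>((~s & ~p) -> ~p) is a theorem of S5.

Yes, valid

Tableau for the negation ~(<>((~s & ~p) -> ~p) -> []<>((~s & ~p) -> ~p)):
1. ~(<>((~s & ~p) -> ~p) -> []<>((~s & ~p) -> ~p)), u
2. <>((~s & ~p) -> ~p), u
3. ~[]<>((~s & ~p) -> ~p), u
4. (~s & ~p) -> ~p, v
5. ~(~s & ~p), v
6. p, v
7. ~<>((~s & ~p) -> ~p), w
8. ~((~s & ~p) -> ~p), u
9. ~s & ~p, u
10. p, u
11. ~s, u
12. ~p, u
Accessibility: uRu, uRv, uRw, vRu, vRv, vRw, wRu, wRv, wRw
Branch closes: p and ~p both at u.
Every branch of the negation's tableau closes; the branch above is one of them.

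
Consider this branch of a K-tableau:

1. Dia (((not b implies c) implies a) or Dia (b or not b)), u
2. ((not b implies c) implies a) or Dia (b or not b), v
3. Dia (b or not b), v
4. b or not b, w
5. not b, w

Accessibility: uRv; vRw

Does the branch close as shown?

No, open

There is no literal clash: for every atom and world, at most one sign appears.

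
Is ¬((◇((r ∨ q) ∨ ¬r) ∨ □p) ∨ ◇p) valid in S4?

Tableau for the negation (◇((r ∨ q) ∨ ¬r) ∨ □p) ∨ ◇p:
1. (◇((r ∨ q) ∨ ¬r) ∨ □p) ∨ ◇p, u
2. ◇p, u
3. p, v
Accessibility: uRu, uRv, vRv
The negation has an open branch (countermodel exists).

No, not valid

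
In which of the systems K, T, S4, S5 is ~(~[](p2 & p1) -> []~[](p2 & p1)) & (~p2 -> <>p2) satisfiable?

K, T, S4

S4-tableau for the formula:
1. ~(~[](p2 & p1) -> []~[](p2 & p1)) & (~p2 -> <>p2), u
2. ~(~[](p2 & p1) -> []~[](p2 & p1)), u
3. ~p2 -> <>p2, u
4. ~[](p2 & p1), u
5. ~[]~[](p2 & p1), u
6. <>p2, u
7. ~(p2 & p1), v
8. ~p1, v
9. [](p2 & p1), w
10. p2 & p1, w
11. p2, w
12. p1, w
13. p2, x
Accessibility: uRu, uRv, uRw, uRx, vRv, wRw, xRx
Complete open branch: satisfiable in S4, hence also in K, T (this S4-model is also a K-model and a T-model).
S5-tableau for the formula:
1. ~(~[](p2 & p1) -> []~[](p2 & p1)) & (~p2 -> <>p2), u
2. ~(~[](p2 & p1) -> []~[](p2 & p1)), u
3. ~p2 -> <>p2, u
4. ~[](p2 & p1), u
5. ~[]~[](p2 & p1), u
6. <>p2, u
7. ~(p2 & p1), v
8. ~p1, v
9. [](p2 & p1), w
10. p2 & p1, u
11. p2, u
12. p1, u
13. p2 & p1, v
14. p2, v
15. p1, v
Accessibility: uRu, uRv, uRw, vRu, vRv, vRw, wRu, wRv, wRw
Branch closes: p1 and ~p1 both at v.
Every branch closes (one shown): unsatisfiable in S5.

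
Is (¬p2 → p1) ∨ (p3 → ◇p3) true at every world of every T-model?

Valid in T

Tableau for the negation ¬((¬p2 → p1) ∨ (p3 → ◇p3)):
1. ¬((¬p2 → p1) ∨ (p3 → ◇p3)), w0
2. ¬(¬p2 → p1), w0
3. ¬(p3 → ◇p3), w0
4. ¬p2, w0
5. ¬p1, w0
6. p3, w0
7. ¬◇p3, w0
8. ¬p3, w0
Accessibility: w0Rw0
Branch closes: p3 and ¬p3 both at w0.
Every branch of the negation's tableau closes; the branch above is one of them.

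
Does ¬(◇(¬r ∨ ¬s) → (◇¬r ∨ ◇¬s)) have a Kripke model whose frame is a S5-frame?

1. ¬(◇(¬r ∨ ¬s) → (◇¬r ∨ ◇¬s)), 0
2. ◇(¬r ∨ ¬s), 0   [¬→-rule on 1]
3. ¬(◇¬r ∨ ◇¬s), 0   [¬→-rule on 1]
4. ¬◇¬r, 0   [¬∨-rule on 3]
5. ¬◇¬s, 0   [¬∨-rule on 3]
6. r, 0   [¬◇-rule on 4 via 0R0]
7. s, 0   [¬◇-rule on 5 via 0R0]
8. ¬r ∨ ¬s, 1   [◇-rule on 2: fresh world 1, 0R1]
9. r, 1   [¬◇-rule on 4 via 0R1]
10. s, 1   [¬◇-rule on 5 via 0R1]
11. ¬s, 1   [∨-rule on 8 (branches; this branch)]
Accessibility: 0R0, 0R1, 1R0, 1R1
Branch closes: s and ¬s both at 1.
All branches of the tableau close; one closing branch shown above.

Unsatisfiable (every branch closes)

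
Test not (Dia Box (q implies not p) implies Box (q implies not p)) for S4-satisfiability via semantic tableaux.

1. not (Dia Box (q implies not p) implies Box (q implies not p)), 0
2. Dia Box (q implies not p), 0   [neg-implies-rule on 1]
3. not Box (q implies not p), 0   [neg-implies-rule on 1]
4. Box (q implies not p), 1   [Dia-rule on 2: fresh world 1, 0R1]
5. q implies not p, 1   [Box-rule on 4 via 1R1]
6. not p, 1   [implies-rule on 5 (branches; this branch)]
7. not (q implies not p), 2   [neg-Box-rule on 3: fresh world 2, 0R2]
8. q, 2   [neg-implies-rule on 7]
9. p, 2   [neg-implies-rule on 7]
Accessibility: 0R0, 0R1, 0R2, 1R1, 2R2

Yes, satisfiable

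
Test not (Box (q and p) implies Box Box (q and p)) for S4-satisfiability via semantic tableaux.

No, unsatisfiable

1. not (Box (q and p) implies Box Box (q and p)), u
2. Box (q and p), u
3. not Box Box (q and p), u
4. q and p, u
5. q, u
6. p, u
7. not Box (q and p), v
8. q and p, v
9. q, v
10. p, v
11. not (q and p), w
12. q and p, w
13. q, w
14. p, w
15. not p, w
Accessibility: uRu, uRv, uRw, vRv, vRw, wRw
Branch closes: p and not p both at w.
(One branch shown.) All branches close.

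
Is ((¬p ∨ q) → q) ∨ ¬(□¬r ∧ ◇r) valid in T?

Tableau for the negation ¬(((¬p ∨ q) → q) ∨ ¬(□¬r ∧ ◇r)):
1. ¬(((¬p ∨ q) → q) ∨ ¬(□¬r ∧ ◇r)), u
2. ¬((¬p ∨ q) → q), u
3. □¬r ∧ ◇r, u
4. ¬p ∨ q, u
5. ¬q, u
6. □¬r, u
7. ◇r, u
8. ¬r, u
9. ¬p, u
10. r, v
11. ¬r, v
Accessibility: uRu, uRv, vRv
Branch closes: r and ¬r both at v.
Every branch of the negation's tableau closes; the branch above is one of them.

Valid in T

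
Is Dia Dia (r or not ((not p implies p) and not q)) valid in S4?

Tableau for the negation not Dia Dia (r or not ((not p implies p) and not q)):
1. not Dia Dia (r or not ((not p implies p) and not q)), w0
2. not Dia (r or not ((not p implies p) and not q)), w0
3. not (r or not ((not p implies p) and not q)), w0
4. not r, w0
5. (not p implies p) and not q, w0
6. not p implies p, w0
7. not q, w0
8. p, w0
Accessibility: w0Rw0
The negation has an open branch (countermodel exists).

Not valid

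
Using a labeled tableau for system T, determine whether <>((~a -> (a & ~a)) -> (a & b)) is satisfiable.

Satisfiable

1. <>((~a -> (a & ~a)) -> (a & b)), u
2. (~a -> (a & ~a)) -> (a & b), v
3. a & b, v
4. a, v
5. b, v
Accessibility: uRu, uRv, vRv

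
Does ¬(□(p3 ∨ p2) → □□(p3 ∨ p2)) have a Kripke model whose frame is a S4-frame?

Unsatisfiable

1. ¬(□(p3 ∨ p2) → □□(p3 ∨ p2)), u
2. □(p3 ∨ p2), u
3. ¬□□(p3 ∨ p2), u
4. p3 ∨ p2, u
5. p2, u
6. ¬□(p3 ∨ p2), v
7. p3 ∨ p2, v
8. p2, v
9. ¬(p3 ∨ p2), w
10. ¬p3, w
11. ¬p2, w
12. p3 ∨ p2, w
13. p2, w
Accessibility: uRu, uRv, uRw, vRv, vRw, wRw
Branch closes: p2 and ¬p2 both at w.
All branches of the tableau close; one closing branch shown above.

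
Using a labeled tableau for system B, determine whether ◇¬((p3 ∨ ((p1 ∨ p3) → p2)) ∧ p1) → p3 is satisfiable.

1. ◇¬((p3 ∨ ((p1 ∨ p3) → p2)) ∧ p1) → p3, w0
2. p3, w0   [→-rule on 1 (branches; this branch)]
Accessibility: w0Rw0

Satisfiable (open branch found)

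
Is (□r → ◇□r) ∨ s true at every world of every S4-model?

Valid in S4

Tableau for the negation ¬((□r → ◇□r) ∨ s):
1. ¬((□r → ◇□r) ∨ s), u
2. ¬(□r → ◇□r), u   [¬∨-rule on 1]
3. ¬s, u   [¬∨-rule on 1]
4. □r, u   [¬→-rule on 2]
5. ¬◇□r, u   [¬→-rule on 2]
6. r, u   [□-rule on 4 via uRu]
7. ¬□r, u   [¬◇-rule on 5 via uRu]
8. ¬r, v   [¬□-rule on 7: fresh world v, uRv]
9. r, v   [□-rule on 4 via uRv]
Accessibility: uRu, uRv, vRv
Branch closes: r and ¬r both at v.
Every branch of the negation's tableau closes; the branch above is one of them.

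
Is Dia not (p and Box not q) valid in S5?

No, not valid

Tableau for the negation not Dia not (p and Box not q):
1. not Dia not (p and Box not q), w0
2. p and Box not q, w0
3. p, w0
4. Box not q, w0
5. not q, w0
Accessibility: w0Rw0
The negation has an open branch (countermodel exists).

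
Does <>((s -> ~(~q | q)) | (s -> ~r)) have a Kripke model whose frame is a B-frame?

Satisfiable

1. <>((s -> ~(~q | q)) | (s -> ~r)), 0
2. (s -> ~(~q | q)) | (s -> ~r), 1
3. s -> ~r, 1
4. ~r, 1
Accessibility: 0R0, 0R1, 1R0, 1R1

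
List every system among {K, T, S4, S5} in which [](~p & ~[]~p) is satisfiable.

K

K-tableau for the formula:
1. [](~p & ~[]~p), u
Complete open branch: satisfiable in K.
T-tableau for the formula:
1. [](~p & ~[]~p), u
2. ~p & ~[]~p, u   [[]-rule on 1 via uRu]
3. ~p, u   [&-rule on 2]
4. ~[]~p, u   [&-rule on 2]
5. p, v   [~[]-rule on 4: fresh world v, uRv]
6. ~p & ~[]~p, v   [[]-rule on 1 via uRv]
7. ~p, v   [&-rule on 6]
8. ~[]~p, v   [&-rule on 6]
Accessibility: uRu, uRv, vRv
Branch closes: p and ~p both at v.
Every branch closes (one shown): unsatisfiable in T, hence also in S4, S5 (every S4/S5-frame is a T-frame).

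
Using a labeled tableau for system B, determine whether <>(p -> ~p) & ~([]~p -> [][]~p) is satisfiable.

1. <>(p -> ~p) & ~([]~p -> [][]~p), w0
2. <>(p -> ~p), w0   [&-rule on 1]
3. ~([]~p -> [][]~p), w0   [&-rule on 1]
4. []~p, w0   [~->-rule on 3]
5. ~[][]~p, w0   [~->-rule on 3]
6. ~p, w0   [[]-rule on 4 via w0Rw0]
7. p -> ~p, w1   [<>-rule on 2: fresh world w1, w0Rw1]
8. ~p, w1   [[]-rule on 4 via w0Rw1]
9. ~[]~p, w2   [~[]-rule on 5: fresh world w2, w0Rw2]
10. ~p, w2   [[]-rule on 4 via w0Rw2]
11. p, w3   [~[]-rule on 9: fresh world w3, w2Rw3]
Accessibility: w0Rw0, w0Rw1, w0Rw2, w1Rw0, w1Rw1, w2Rw0, w2Rw2, w2Rw3, w3Rw2, w3Rw3

Satisfiable (open branch found)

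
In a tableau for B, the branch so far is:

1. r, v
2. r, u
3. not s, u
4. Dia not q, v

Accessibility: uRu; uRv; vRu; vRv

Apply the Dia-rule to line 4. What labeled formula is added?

a fresh world w with vRw, and not q at w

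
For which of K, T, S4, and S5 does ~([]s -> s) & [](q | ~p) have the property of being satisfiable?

K

T-tableau for the formula:
1. ~([]s -> s) & [](q | ~p), 0
2. ~([]s -> s), 0
3. [](q | ~p), 0
4. []s, 0
5. ~s, 0
6. q | ~p, 0
7. s, 0
Accessibility: 0R0
Branch closes: s and ~s both at 0.
Every branch closes (one shown): unsatisfiable in T, hence also in S4, S5 (every S4/S5-frame is a T-frame).
K-tableau for the formula:
1. ~([]s -> s) & [](q | ~p), 0
2. ~([]s -> s), 0
3. [](q | ~p), 0
4. []s, 0
5. ~s, 0
Complete open branch: satisfiable in K.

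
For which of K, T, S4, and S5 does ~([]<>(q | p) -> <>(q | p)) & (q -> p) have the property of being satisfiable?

K-tableau for the formula:
1. ~([]<>(q | p) -> <>(q | p)) & (q -> p), u
2. ~([]<>(q | p) -> <>(q | p)), u
3. q -> p, u
4. []<>(q | p), u
5. ~<>(q | p), u
6. p, u
Complete open branch: satisfiable in K.
T-tableau for the formula:
1. ~([]<>(q | p) -> <>(q | p)) & (q -> p), u
2. ~([]<>(q | p) -> <>(q | p)), u
3. q -> p, u
4. []<>(q | p), u
5. ~<>(q | p), u
6. <>(q | p), u
7. ~(q | p), u
8. ~q, u
9. ~p, u
10. q | p, v
11. <>(q | p), v
12. ~(q | p), v
13. ~q, v
14. ~p, v
15. p, v
Accessibility: uRu, uRv, vRv
Branch closes: p and ~p both at v.
Every branch closes (one shown): unsatisfiable in T, hence also in S4, S5 (every S4/S5-frame is a T-frame).

K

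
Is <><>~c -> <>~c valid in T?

Invalid (countermodel exists)

Tableau for the negation ~(<><>~c -> <>~c):
1. ~(<><>~c -> <>~c), w0
2. <><>~c, w0
3. ~<>~c, w0
4. c, w0
5. <>~c, w1
6. c, w1
7. ~c, w2
Accessibility: w0Rw0, w0Rw1, w1Rw1, w1Rw2, w2Rw2
The negation has an open branch (countermodel exists).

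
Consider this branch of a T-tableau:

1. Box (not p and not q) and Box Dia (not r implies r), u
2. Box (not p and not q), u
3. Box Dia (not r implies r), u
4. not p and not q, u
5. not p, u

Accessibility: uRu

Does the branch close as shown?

No, open

There is no literal clash: for every atom and world, at most one sign appears.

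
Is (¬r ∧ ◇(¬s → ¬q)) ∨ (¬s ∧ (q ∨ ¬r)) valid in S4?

Not valid

Tableau for the negation ¬((¬r ∧ ◇(¬s → ¬q)) ∨ (¬s ∧ (q ∨ ¬r))):
1. ¬((¬r ∧ ◇(¬s → ¬q)) ∨ (¬s ∧ (q ∨ ¬r))), 0
2. ¬(¬r ∧ ◇(¬s → ¬q)), 0
3. ¬(¬s ∧ (q ∨ ¬r)), 0
4. r, 0
5. ¬(q ∨ ¬r), 0
6. ¬q, 0
Accessibility: 0R0
The negation has an open branch (countermodel exists).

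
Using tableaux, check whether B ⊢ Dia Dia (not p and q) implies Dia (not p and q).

Tableau for the negation not (Dia Dia (not p and q) implies Dia (not p and q)):
1. not (Dia Dia (not p and q) implies Dia (not p and q)), w0
2. Dia Dia (not p and q), w0   [neg-implies-rule on 1]
3. not Dia (not p and q), w0   [neg-implies-rule on 1]
4. not (not p and q), w0   [neg-Dia-rule on 3 via w0Rw0]
5. not q, w0   [neg-and-rule on 4 (branches; this branch)]
6. Dia (not p and q), w1   [Dia-rule on 2: fresh world w1, w0Rw1]
7. not (not p and q), w1   [neg-Dia-rule on 3 via w0Rw1]
8. not q, w1   [neg-and-rule on 7 (branches; this branch)]
9. not p and q, w2   [Dia-rule on 6: fresh world w2, w1Rw2]
10. not p, w2   [and-rule on 9]
11. q, w2   [and-rule on 9]
Accessibility: w0Rw0, w0Rw1, w1Rw0, w1Rw1, w1Rw2, w2Rw1, w2Rw2
The negation has an open branch (countermodel exists).

No, not valid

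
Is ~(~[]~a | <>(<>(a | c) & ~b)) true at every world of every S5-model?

Not valid

Tableau for the negation ~[]~a | <>(<>(a | c) & ~b):
1. ~[]~a | <>(<>(a | c) & ~b), 0
2. <>(<>(a | c) & ~b), 0
3. <>(a | c) & ~b, 1
4. <>(a | c), 1
5. ~b, 1
6. a | c, 2
7. c, 2
Accessibility: 0R0, 0R1, 0R2, 1R0, 1R1, 1R2, 2R0, 2R1, 2R2
The negation has an open branch (countermodel exists).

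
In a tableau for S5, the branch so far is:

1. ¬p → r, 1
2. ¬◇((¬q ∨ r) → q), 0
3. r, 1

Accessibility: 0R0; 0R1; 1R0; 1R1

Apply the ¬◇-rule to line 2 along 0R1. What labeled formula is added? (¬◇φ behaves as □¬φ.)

¬◇φ behaves as □¬φ: propagate the negated body to each accessible world.

¬((¬q ∨ r) → q), 1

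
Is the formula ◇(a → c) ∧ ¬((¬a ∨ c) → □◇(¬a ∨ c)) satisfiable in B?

Unsatisfiable (every branch closes)

1. ◇(a → c) ∧ ¬((¬a ∨ c) → □◇(¬a ∨ c)), w0
2. ◇(a → c), w0
3. ¬((¬a ∨ c) → □◇(¬a ∨ c)), w0
4. ¬a ∨ c, w0
5. ¬□◇(¬a ∨ c), w0
6. c, w0
7. a → c, w1
8. c, w1
9. ¬◇(¬a ∨ c), w2
10. ¬(¬a ∨ c), w0
11. a, w0
12. ¬c, w0
Accessibility: w0Rw0, w0Rw1, w0Rw2, w1Rw0, w1Rw1, w2Rw0, w2Rw2
Branch closes: c and ¬c both at w0.
(One branch shown.) All branches close.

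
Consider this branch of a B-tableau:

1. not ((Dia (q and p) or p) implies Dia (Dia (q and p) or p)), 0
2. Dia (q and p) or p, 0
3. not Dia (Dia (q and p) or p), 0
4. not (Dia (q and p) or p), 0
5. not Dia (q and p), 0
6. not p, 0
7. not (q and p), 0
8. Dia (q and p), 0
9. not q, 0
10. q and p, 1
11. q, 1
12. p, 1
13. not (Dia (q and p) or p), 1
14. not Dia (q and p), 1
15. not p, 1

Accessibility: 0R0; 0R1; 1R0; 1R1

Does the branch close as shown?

Closed

Both p and not p appear at 1.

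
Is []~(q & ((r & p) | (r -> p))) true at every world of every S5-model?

Tableau for the negation ~[]~(q & ((r & p) | (r -> p))):
1. ~[]~(q & ((r & p) | (r -> p))), w0
2. q & ((r & p) | (r -> p)), w1   [~[]-rule on 1: fresh world w1, w0Rw1]
3. q, w1   [&-rule on 2]
4. (r & p) | (r -> p), w1   [&-rule on 2]
5. r -> p, w1   [|-rule on 4 (branches; this branch)]
6. p, w1   [->-rule on 5 (branches; this branch)]
Accessibility: w0Rw0, w0Rw1, w1Rw0, w1Rw1
The negation has an open branch (countermodel exists).

Not valid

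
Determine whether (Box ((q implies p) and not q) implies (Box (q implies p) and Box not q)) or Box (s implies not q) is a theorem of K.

Valid

Tableau for the negation not ((Box ((q implies p) and not q) implies (Box (q implies p) and Box not q)) or Box (s implies not q)):
1. not ((Box ((q implies p) and not q) implies (Box (q implies p) and Box not q)) or Box (s implies not q)), 0
2. not (Box ((q implies p) and not q) implies (Box (q implies p) and Box not q)), 0   [neg-or-rule on 1]
3. not Box (s implies not q), 0   [neg-or-rule on 1]
4. Box ((q implies p) and not q), 0   [neg-implies-rule on 2]
5. not (Box (q implies p) and Box not q), 0   [neg-implies-rule on 2]
6. not Box not q, 0   [neg-and-rule on 5 (branches; this branch)]
7. not (s implies not q), 1   [neg-Box-rule on 3: fresh world 1, 0R1]
8. s, 1   [neg-implies-rule on 7]
9. q, 1   [neg-implies-rule on 7]
10. (q implies p) and not q, 1   [Box-rule on 4 via 0R1]
11. q implies p, 1   [and-rule on 10]
12. not q, 1   [and-rule on 10]
Accessibility: 0R1
Branch closes: q and not q both at 1.
Every branch of the negation's tableau closes; the branch above is one of them.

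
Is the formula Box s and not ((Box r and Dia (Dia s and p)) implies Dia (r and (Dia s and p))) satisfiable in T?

1. Box s and not ((Box r and Dia (Dia s and p)) implies Dia (r and (Dia s and p))), u
2. Box s, u
3. not ((Box r and Dia (Dia s and p)) implies Dia (r and (Dia s and p))), u
4. Box r and Dia (Dia s and p), u
5. not Dia (r and (Dia s and p)), u
6. Box r, u
7. Dia (Dia s and p), u
8. s, u
9. not (r and (Dia s and p)), u
10. r, u
11. not (Dia s and p), u
12. not p, u
13. Dia s and p, v
14. Dia s, v
15. p, v
16. s, v
17. not (r and (Dia s and p)), v
18. r, v
19. not (Dia s and p), v
20. not Dia s, v
21. not s, v
Accessibility: uRu, uRv, vRv
Branch closes: s and not s both at v.
Every branch closes; the branch above is one of them.

Unsatisfiable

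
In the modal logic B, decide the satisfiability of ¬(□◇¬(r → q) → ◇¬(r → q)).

Unsatisfiable (every branch closes)

1. ¬(□◇¬(r → q) → ◇¬(r → q)), 0
2. □◇¬(r → q), 0
3. ¬◇¬(r → q), 0
4. ◇¬(r → q), 0
5. r → q, 0
6. q, 0
7. ¬(r → q), 1
8. r, 1
9. ¬q, 1
10. ◇¬(r → q), 1
11. r → q, 1
12. q, 1
Accessibility: 0R0, 0R1, 1R0, 1R1
Branch closes: q and ¬q both at 1.
(One branch shown.) All branches close.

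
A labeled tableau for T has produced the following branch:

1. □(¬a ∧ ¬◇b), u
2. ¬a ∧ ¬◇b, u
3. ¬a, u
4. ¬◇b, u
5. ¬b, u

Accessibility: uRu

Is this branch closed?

Not closed

No world carries both an atom and its negation.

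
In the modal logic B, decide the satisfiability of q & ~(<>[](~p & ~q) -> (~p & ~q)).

No, unsatisfiable

1. q & ~(<>[](~p & ~q) -> (~p & ~q)), w0
2. q, w0
3. ~(<>[](~p & ~q) -> (~p & ~q)), w0
4. <>[](~p & ~q), w0
5. ~(~p & ~q), w0
6. [](~p & ~q), w1
7. ~p & ~q, w0
8. ~p, w0
9. ~q, w0
Accessibility: w0Rw0, w0Rw1, w1Rw0, w1Rw1
Branch closes: q and ~q both at w0.
(One branch shown.) All branches close.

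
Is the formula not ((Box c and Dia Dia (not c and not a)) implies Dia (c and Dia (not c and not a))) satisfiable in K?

Unsatisfiable

1. not ((Box c and Dia Dia (not c and not a)) implies Dia (c and Dia (not c and not a))), w0
2. Box c and Dia Dia (not c and not a), w0
3. not Dia (c and Dia (not c and not a)), w0
4. Box c, w0
5. Dia Dia (not c and not a), w0
6. Dia (not c and not a), w1
7. not (c and Dia (not c and not a)), w1
8. c, w1
9. not Dia (not c and not a), w1
10. not c and not a, w2
11. not c, w2
12. not a, w2
13. not (not c and not a), w2
14. a, w2
Accessibility: w0Rw1, w1Rw2
Branch closes: a and not a both at w2.
(One branch shown.) All branches close.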